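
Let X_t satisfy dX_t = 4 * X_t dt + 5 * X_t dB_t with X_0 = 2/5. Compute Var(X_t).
Var(X_t) = 4*(exp(25*t) - 1)*exp(8*t)/25

For GBM dX = mu X dt + sigma X dB with X_0 = x_0, apply Itô to Y = log X: dY = (mu - sigma^2/2) dt + sigma dB, so Y_t = log(x_0) + (mu - sigma^2/2) t + sigma B_t and hence X_t = x_0 * exp((mu - sigma^2/2) t + sigma B_t).
With mu = 4, sigma = 5, x_0 = 2/5, this gives:
  X_t = 2/5 * exp((-17/2) * t + (5) * B_t).
Since sigma*B_t ~ Normal(0, sigma^2 t), E[exp(sigma*B_t)] = exp(sigma^2 t / 2); so E[X_t] = x_0 * exp((mu - sigma^2/2) t) * exp(sigma^2 t / 2) = x_0 * exp(mu t) = 2*exp(4*t)/5.
Var(X_t) = E[X_t^2] - (E[X_t])^2 = x_0^2 * exp(2 mu t) * (exp(sigma^2 t) - 1) = 4*(exp(25*t) - 1)*exp(8*t)/25.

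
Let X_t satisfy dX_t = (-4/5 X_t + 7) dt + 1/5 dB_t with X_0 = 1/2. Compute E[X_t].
E[X_t] = 35/4 - 33*exp(-4*t/5)/4

Taking expectations and using E[dB_t] = 0, the mean m(t) = E[X_t] satisfies the ODE m'(t) = a m(t) + b with m(0) = x_0. With a = -4/5, b = 7, x_0 = 1/2, the solution is
  m(t) = x_0 * exp(a t) + (b/a) * (exp(a t) - 1)
       = (1/2) * exp((-4/5) t) + (7/(-4/5)) * (exp((-4/5) t) - 1)
       = 35/4 - 33*exp(-4*t/5)/4.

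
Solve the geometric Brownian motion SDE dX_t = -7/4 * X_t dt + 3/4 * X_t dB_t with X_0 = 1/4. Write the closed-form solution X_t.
X_t = 1/4 * exp((-65/32) * t + (3/4) * B_t)

For GBM dX = mu X dt + sigma X dB with X_0 = x_0, apply Itô to Y = log X: dY = (mu - sigma^2/2) dt + sigma dB, so Y_t = log(x_0) + (mu - sigma^2/2) t + sigma B_t and hence X_t = x_0 * exp((mu - sigma^2/2) t + sigma B_t).
With mu = -7/4, sigma = 3/4, x_0 = 1/4, this gives:
  X_t = 1/4 * exp((-65/32) * t + (3/4) * B_t).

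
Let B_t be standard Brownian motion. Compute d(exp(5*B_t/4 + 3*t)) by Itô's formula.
d(exp(5*B_t/4 + 3*t)) = (121*exp(5*B_t/4 + 3*t)/32) dt + (5*exp(5*B_t/4 + 3*t)/4) dB_t

Itô's formula for f(t, x): d f(t, B_t) = (f_t + (1/2) f_xx) dt + f_x dB_t. Compute partials of f(t, x) = exp(3*t + 5*x/4):
  f_t(t,x)  = 3*exp(3*t + 5*x/4)
  f_x(t,x)  = 5*exp(3*t + 5*x/4)/4
  f_xx(t,x) = 25*exp(3*t + 5*x/4)/16
Assemble drift = f_t + (1/2) f_xx = 121*exp(3*t + 5*x/4)/32 and diffusion = f_x = 5*exp(3*t + 5*x/4)/4. Substituting x = B_t:
  d(exp(5*B_t/4 + 3*t)) = (121*exp(5*B_t/4 + 3*t)/32) dt + (5*exp(5*B_t/4 + 3*t)/4) dB_t.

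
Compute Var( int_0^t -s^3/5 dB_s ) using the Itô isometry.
Var = t^7/175

The Itô integral of a deterministic integrand f(s) has mean 0 because each increment f(s) * (B_{s+ds} - B_s) has mean 0. By the Itô isometry:
  Var( int_0^t f(s) dB_s ) = E[ (int_0^t f(s) dB_s)^2 ] = int_0^t f(s)^2 ds.
Here f(s) = -s^3/5, so f(s)^2 = s^6/25. Integrate:
  int_0^t (s^6/25) ds = t^7/175.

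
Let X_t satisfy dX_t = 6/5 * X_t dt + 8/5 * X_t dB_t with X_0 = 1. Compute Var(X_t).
Var(X_t) = exp(124*t/25) - exp(12*t/5)

For GBM dX = mu X dt + sigma X dB with X_0 = x_0, apply Itô to Y = log X: dY = (mu - sigma^2/2) dt + sigma dB, so Y_t = log(x_0) + (mu - sigma^2/2) t + sigma B_t and hence X_t = x_0 * exp((mu - sigma^2/2) t + sigma B_t).
With mu = 6/5, sigma = 8/5, x_0 = 1, this gives:
  X_t = 1 * exp((-2/25) * t + (8/5) * B_t).
Since sigma*B_t ~ Normal(0, sigma^2 t), E[exp(sigma*B_t)] = exp(sigma^2 t / 2); so E[X_t] = x_0 * exp((mu - sigma^2/2) t) * exp(sigma^2 t / 2) = x_0 * exp(mu t) = exp(6*t/5).
Var(X_t) = E[X_t^2] - (E[X_t])^2 = x_0^2 * exp(2 mu t) * (exp(sigma^2 t) - 1) = exp(124*t/25) - exp(12*t/5).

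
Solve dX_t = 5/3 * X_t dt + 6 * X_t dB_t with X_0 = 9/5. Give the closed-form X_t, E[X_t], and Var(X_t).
X_t = 9/5 * exp((-49/3) t + (6) B_t); E[X_t] = 9*exp(5*t/3)/5; Var(X_t) = 81*(exp(36*t) - 1)*exp(10*t/3)/25

For GBM dX = mu X dt + sigma X dB with X_0 = x_0, apply Itô to Y = log X: dY = (mu - sigma^2/2) dt + sigma dB, so Y_t = log(x_0) + (mu - sigma^2/2) t + sigma B_t and hence X_t = x_0 * exp((mu - sigma^2/2) t + sigma B_t).
With mu = 5/3, sigma = 6, x_0 = 9/5, this gives:
  X_t = 9/5 * exp((-49/3) * t + (6) * B_t).
Since sigma*B_t ~ Normal(0, sigma^2 t), E[exp(sigma*B_t)] = exp(sigma^2 t / 2); so E[X_t] = x_0 * exp((mu - sigma^2/2) t) * exp(sigma^2 t / 2) = x_0 * exp(mu t) = 9*exp(5*t/3)/5.
Var(X_t) = E[X_t^2] - (E[X_t])^2 = x_0^2 * exp(2 mu t) * (exp(sigma^2 t) - 1) = 81*(exp(36*t) - 1)*exp(10*t/3)/25.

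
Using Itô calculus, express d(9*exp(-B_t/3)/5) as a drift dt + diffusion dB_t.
d(9*exp(-B_t/3)/5) = (exp(-B_t/3)/10) dt + (-3*exp(-B_t/3)/5) dB_t

Itô's formula for f(B_t) gives d f(B_t) = f'(B_t) dB_t + (1/2) f''(B_t) dt. Compute derivatives of f(x) = 9*exp(-x/3)/5:
  f'(x)  = -3*exp(-x/3)/5
  f''(x) = exp(-x/3)/5
Substitute x = B_t and multiply the f'' term by 1/2:
  drift     = (1/2) * (exp(-x/3)/5) evaluated at B_t = exp(-B_t/3)/10
  diffusion = (-3*exp(-x/3)/5) evaluated at B_t = -3*exp(-B_t/3)/5
Therefore d(9*exp(-B_t/3)/5) = (exp(-B_t/3)/10) dt + (-3*exp(-B_t/3)/5) dB_t.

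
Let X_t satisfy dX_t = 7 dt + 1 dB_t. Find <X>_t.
<X>_t = t

For an Itô process dX_t = a(t) dt + b(t) dB_t, the quadratic variation is <X>_t = int_0^t b(s)^2 ds (the drift term does not contribute). Here b(s) = 1, so
  b(s)^2 = 1.
Integrating from 0 to t:
  <X>_t = int_0^t (1) ds = t.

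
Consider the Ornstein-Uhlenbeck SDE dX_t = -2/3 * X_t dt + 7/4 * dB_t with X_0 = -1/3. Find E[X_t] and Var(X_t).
E[X_t] = -exp(-2*t/3)/3; Var(X_t) = 147/64 - 147*exp(-4*t/3)/64

The OU SDE dX = -theta X dt + sigma dB admits the integrating factor exp(theta t): d(exp(theta t) X_t) = sigma exp(theta t) dB_t. Integrating from 0 to t:
  X_t = x_0 * exp(-theta t) + sigma * int_0^t exp(-theta (t-s)) dB_s.
The Itô integral has mean 0 and (by the Itô isometry) variance sigma^2 * int_0^t exp(-2 theta (t - s)) ds = sigma^2 * (1 - exp(-2 theta t)) / (2 theta).
With theta = 2/3, sigma = 7/4, x_0 = -1/3:
  E[X_t] = -1/3 * exp(-2/3 t) = -exp(-2*t/3)/3
  Var(X_t) = (7/4)^2 * (1 - exp(-2*2/3 t)) / (2 * 2/3) = 147/64 - 147*exp(-4*t/3)/64.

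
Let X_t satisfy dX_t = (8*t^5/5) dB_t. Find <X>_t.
<X>_t = 64*t^11/275

For an Itô process dX_t = a(t) dt + b(t) dB_t, the quadratic variation is <X>_t = int_0^t b(s)^2 ds (the drift term does not contribute). Here b(s) = 8*s^5/5, so
  b(s)^2 = 64*s^10/25.
Integrating from 0 to t:
  <X>_t = int_0^t (64*s^10/25) ds = 64*t^11/275.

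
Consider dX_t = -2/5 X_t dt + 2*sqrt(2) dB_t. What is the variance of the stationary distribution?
lim Var(X_t) = 10

The OU SDE dX = -theta X dt + sigma dB admits the integrating factor exp(theta t): d(exp(theta t) X_t) = sigma exp(theta t) dB_t. Integrating from 0 to t gives X_t = x_0 * exp(-theta t) + sigma * int_0^t exp(-theta (t-s)) dB_s for any initial x_0. The Itô integral has variance (by the Itô isometry) sigma^2 * int_0^t exp(-2 theta (t - s)) ds = sigma^2 * (1 - exp(-2 theta t)) / (2 theta), independent of x_0.
With theta = 2/5, sigma = 2*sqrt(2):
  Var(X_t) = (2*sqrt(2))^2 * (1 - exp(-2*2/5 t)) / (2 * 2/5) = 10 - 10*exp(-4*t/5).
As t -> infinity, exp(-2*2/5 t) -> 0, so the stationary variance is sigma^2 / (2 theta) = 10.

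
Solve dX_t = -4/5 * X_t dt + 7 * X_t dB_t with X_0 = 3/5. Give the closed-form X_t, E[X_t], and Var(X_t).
X_t = 3/5 * exp((-253/10) t + (7) B_t); E[X_t] = 3*exp(-4*t/5)/5; Var(X_t) = (9*exp(49*t) - 9)*exp(-8*t/5)/25

For GBM dX = mu X dt + sigma X dB with X_0 = x_0, apply Itô to Y = log X: dY = (mu - sigma^2/2) dt + sigma dB, so Y_t = log(x_0) + (mu - sigma^2/2) t + sigma B_t and hence X_t = x_0 * exp((mu - sigma^2/2) t + sigma B_t).
With mu = -4/5, sigma = 7, x_0 = 3/5, this gives:
  X_t = 3/5 * exp((-253/10) * t + (7) * B_t).
Since sigma*B_t ~ Normal(0, sigma^2 t), E[exp(sigma*B_t)] = exp(sigma^2 t / 2); so E[X_t] = x_0 * exp((mu - sigma^2/2) t) * exp(sigma^2 t / 2) = x_0 * exp(mu t) = 3*exp(-4*t/5)/5.
Var(X_t) = E[X_t^2] - (E[X_t])^2 = x_0^2 * exp(2 mu t) * (exp(sigma^2 t) - 1) = (9*exp(49*t) - 9)*exp(-8*t/5)/25.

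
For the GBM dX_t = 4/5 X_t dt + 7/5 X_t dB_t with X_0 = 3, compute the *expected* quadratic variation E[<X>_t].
E[<X>_t] = 441*exp(89*t/25)/89 - 441/89

<X>_t = int_0^t ((7/5) * X_s)^2 ds. Taking expectation inside the integral: E[<X>_t] = (7/5)^2 * int_0^t E[X_s^2] ds. For GBM, E[X_s^2] = x_0^2 * exp((2 mu + sigma^2) s). Integrating:
  E[<X>_t] = (7/5)^2 * 3^2 * (exp((2*(4/5) + (7/5)^2) t) - 1) / (2*(4/5) + (7/5)^2)
           = (7/5)^2 * 3^2 * (exp((89/25) t) - 1) / (89/25) = 441*exp(89*t/25)/89 - 441/89.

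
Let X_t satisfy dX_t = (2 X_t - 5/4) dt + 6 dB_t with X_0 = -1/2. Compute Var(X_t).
Var(X_t) = 9*exp(4*t) - 9

The variance V(t) = Var(X_t) satisfies V'(t) = 2 a V(t) + c^2 with V(0) = 0 (drift coefficient is linear in X, diffusion is constant). With a = 2, c = 6, the solution is
  V(t) = (c^2 / (2 a)) * (exp(2 a t) - 1)
       = (6^2 / (2*2)) * (exp(4 t) - 1)
       = 9*exp(4*t) - 9.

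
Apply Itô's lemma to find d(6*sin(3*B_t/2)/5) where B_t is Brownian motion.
d(6*sin(3*B_t/2)/5) = (-27*sin(3*B_t/2)/20) dt + (9*cos(3*B_t/2)/5) dB_t

Itô's formula for f(B_t) gives d f(B_t) = f'(B_t) dB_t + (1/2) f''(B_t) dt. Compute derivatives of f(x) = 6*sin(3*x/2)/5:
  f'(x)  = 9*cos(3*x/2)/5
  f''(x) = -27*sin(3*x/2)/10
Substitute x = B_t and multiply the f'' term by 1/2:
  drift     = (1/2) * (-27*sin(3*x/2)/10) evaluated at B_t = -27*sin(3*B_t/2)/20
  diffusion = (9*cos(3*x/2)/5) evaluated at B_t = 9*cos(3*B_t/2)/5
Therefore d(6*sin(3*B_t/2)/5) = (-27*sin(3*B_t/2)/20) dt + (9*cos(3*B_t/2)/5) dB_t.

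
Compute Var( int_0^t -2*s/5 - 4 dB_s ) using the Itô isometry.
Var = 4*t*(t^2 + 30*t + 300)/75

The Itô integral of a deterministic integrand f(s) has mean 0 because each increment f(s) * (B_{s+ds} - B_s) has mean 0. By the Itô isometry:
  Var( int_0^t f(s) dB_s ) = E[ (int_0^t f(s) dB_s)^2 ] = int_0^t f(s)^2 ds.
Here f(s) = -2*s/5 - 4, so f(s)^2 = 4*(s + 10)^2/25. Integrate:
  int_0^t (4*(s + 10)^2/25) ds = 4*t*(t^2 + 30*t + 300)/75.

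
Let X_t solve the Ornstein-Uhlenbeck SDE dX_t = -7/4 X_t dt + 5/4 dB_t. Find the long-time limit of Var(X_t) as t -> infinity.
lim Var(X_t) = 25/56

The OU SDE dX = -theta X dt + sigma dB admits the integrating factor exp(theta t): d(exp(theta t) X_t) = sigma exp(theta t) dB_t. Integrating from 0 to t gives X_t = x_0 * exp(-theta t) + sigma * int_0^t exp(-theta (t-s)) dB_s for any initial x_0. The Itô integral has variance (by the Itô isometry) sigma^2 * int_0^t exp(-2 theta (t - s)) ds = sigma^2 * (1 - exp(-2 theta t)) / (2 theta), independent of x_0.
With theta = 7/4, sigma = 5/4:
  Var(X_t) = (5/4)^2 * (1 - exp(-2*7/4 t)) / (2 * 7/4) = 25/56 - 25*exp(-7*t/2)/56.
As t -> infinity, exp(-2*7/4 t) -> 0, so the stationary variance is sigma^2 / (2 theta) = 25/56.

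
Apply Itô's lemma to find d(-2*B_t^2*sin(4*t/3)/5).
d(-2*B_t^2*sin(4*t/3)/5) = (-8*B_t^2*cos(4*t/3)/15 - 2*sin(4*t/3)/5) dt + (-4*B_t*sin(4*t/3)/5) dB_t

Itô's formula for f(t, x): d f(t, B_t) = (f_t + (1/2) f_xx) dt + f_x dB_t. Compute partials of f(t, x) = -2*x^2*sin(4*t/3)/5:
  f_t(t,x)  = -8*x^2*cos(4*t/3)/15
  f_x(t,x)  = -4*x*sin(4*t/3)/5
  f_xx(t,x) = -4*sin(4*t/3)/5
Assemble drift = f_t + (1/2) f_xx = -8*x^2*cos(4*t/3)/15 - 2*sin(4*t/3)/5 and diffusion = f_x = -4*x*sin(4*t/3)/5. Substituting x = B_t:
  d(-2*B_t^2*sin(4*t/3)/5) = (-8*B_t^2*cos(4*t/3)/15 - 2*sin(4*t/3)/5) dt + (-4*B_t*sin(4*t/3)/5) dB_t.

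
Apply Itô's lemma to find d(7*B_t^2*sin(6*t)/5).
d(7*B_t^2*sin(6*t)/5) = (42*B_t^2*cos(6*t)/5 + 7*sin(6*t)/5) dt + (14*B_t*sin(6*t)/5) dB_t

Itô's formula for f(t, x): d f(t, B_t) = (f_t + (1/2) f_xx) dt + f_x dB_t. Compute partials of f(t, x) = 7*x^2*sin(6*t)/5:
  f_t(t,x)  = 42*x^2*cos(6*t)/5
  f_x(t,x)  = 14*x*sin(6*t)/5
  f_xx(t,x) = 14*sin(6*t)/5
Assemble drift = f_t + (1/2) f_xx = 42*x^2*cos(6*t)/5 + 7*sin(6*t)/5 and diffusion = f_x = 14*x*sin(6*t)/5. Substituting x = B_t:
  d(7*B_t^2*sin(6*t)/5) = (42*B_t^2*cos(6*t)/5 + 7*sin(6*t)/5) dt + (14*B_t*sin(6*t)/5) dB_t.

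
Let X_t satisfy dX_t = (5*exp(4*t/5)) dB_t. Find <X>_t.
<X>_t = 125*exp(8*t/5)/8 - 125/8

For an Itô process dX_t = a(t) dt + b(t) dB_t, the quadratic variation is <X>_t = int_0^t b(s)^2 ds (the drift term does not contribute). Here b(s) = 5*exp(4*s/5), so
  b(s)^2 = 25*exp(8*s/5).
Integrating from 0 to t:
  <X>_t = int_0^t (25*exp(8*s/5)) ds = 125*exp(8*t/5)/8 - 125/8.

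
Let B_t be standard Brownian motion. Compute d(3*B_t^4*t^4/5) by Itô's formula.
d(3*B_t^4*t^4/5) = (6*B_t^2*t^3*(2*B_t^2 + 3*t)/5) dt + (12*B_t^3*t^4/5) dB_t

Itô's formula for f(t, x): d f(t, B_t) = (f_t + (1/2) f_xx) dt + f_x dB_t. Compute partials of f(t, x) = 3*t^4*x^4/5:
  f_t(t,x)  = 12*t^3*x^4/5
  f_x(t,x)  = 12*t^4*x^3/5
  f_xx(t,x) = 36*t^4*x^2/5
Assemble drift = f_t + (1/2) f_xx = 6*t^3*x^2*(3*t + 2*x^2)/5 and diffusion = f_x = 12*t^4*x^3/5. Substituting x = B_t:
  d(3*B_t^4*t^4/5) = (6*B_t^2*t^3*(2*B_t^2 + 3*t)/5) dt + (12*B_t^3*t^4/5) dB_t.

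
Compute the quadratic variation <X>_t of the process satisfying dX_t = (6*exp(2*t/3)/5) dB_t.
<X>_t = 27*exp(4*t/3)/25 - 27/25

For an Itô process dX_t = a(t) dt + b(t) dB_t, the quadratic variation is <X>_t = int_0^t b(s)^2 ds (the drift term does not contribute). Here b(s) = 6*exp(2*s/3)/5, so
  b(s)^2 = 36*exp(4*s/3)/25.
Integrating from 0 to t:
  <X>_t = int_0^t (36*exp(4*s/3)/25) ds = 27*exp(4*t/3)/25 - 27/25.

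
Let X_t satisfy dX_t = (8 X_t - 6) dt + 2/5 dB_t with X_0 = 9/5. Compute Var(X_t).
Var(X_t) = exp(16*t)/100 - 1/100

The variance V(t) = Var(X_t) satisfies V'(t) = 2 a V(t) + c^2 with V(0) = 0 (drift coefficient is linear in X, diffusion is constant). With a = 8, c = 2/5, the solution is
  V(t) = (c^2 / (2 a)) * (exp(2 a t) - 1)
       = ((2/5)^2 / (2*8)) * (exp(16 t) - 1)
       = exp(16*t)/100 - 1/100.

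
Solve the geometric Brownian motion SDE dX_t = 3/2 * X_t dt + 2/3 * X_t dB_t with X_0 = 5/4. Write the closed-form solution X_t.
X_t = 5/4 * exp((23/18) * t + (2/3) * B_t)

For GBM dX = mu X dt + sigma X dB with X_0 = x_0, apply Itô to Y = log X: dY = (mu - sigma^2/2) dt + sigma dB, so Y_t = log(x_0) + (mu - sigma^2/2) t + sigma B_t and hence X_t = x_0 * exp((mu - sigma^2/2) t + sigma B_t).
With mu = 3/2, sigma = 2/3, x_0 = 5/4, this gives:
  X_t = 5/4 * exp((23/18) * t + (2/3) * B_t).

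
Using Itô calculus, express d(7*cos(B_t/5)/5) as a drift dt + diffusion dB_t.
d(7*cos(B_t/5)/5) = (-7*cos(B_t/5)/250) dt + (-7*sin(B_t/5)/25) dB_t

Itô's formula for f(B_t) gives d f(B_t) = f'(B_t) dB_t + (1/2) f''(B_t) dt. Compute derivatives of f(x) = 7*cos(x/5)/5:
  f'(x)  = -7*sin(x/5)/25
  f''(x) = -7*cos(x/5)/125
Substitute x = B_t and multiply the f'' term by 1/2:
  drift     = (1/2) * (-7*cos(x/5)/125) evaluated at B_t = -7*cos(B_t/5)/250
  diffusion = (-7*sin(x/5)/25) evaluated at B_t = -7*sin(B_t/5)/25
Therefore d(7*cos(B_t/5)/5) = (-7*cos(B_t/5)/250) dt + (-7*sin(B_t/5)/25) dB_t.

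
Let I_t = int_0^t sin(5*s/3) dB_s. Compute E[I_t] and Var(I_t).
E[I_t] = 0; Var(I_t) = t/2 - 3*sin(10*t/3)/20

The Itô integral of a deterministic integrand f(s) has mean 0 because each increment f(s) * (B_{s+ds} - B_s) has mean 0. By the Itô isometry:
  Var( int_0^t f(s) dB_s ) = E[ (int_0^t f(s) dB_s)^2 ] = int_0^t f(s)^2 ds.
Here f(s) = sin(5*s/3), so f(s)^2 = sin(5*s/3)^2. Integrate:
  int_0^t (sin(5*s/3)^2) ds = t/2 - 3*sin(10*t/3)/20.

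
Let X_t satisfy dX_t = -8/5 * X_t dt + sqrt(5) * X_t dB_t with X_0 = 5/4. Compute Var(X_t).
Var(X_t) = (25*exp(5*t) - 25)*exp(-16*t/5)/16

For GBM dX = mu X dt + sigma X dB with X_0 = x_0, apply Itô to Y = log X: dY = (mu - sigma^2/2) dt + sigma dB, so Y_t = log(x_0) + (mu - sigma^2/2) t + sigma B_t and hence X_t = x_0 * exp((mu - sigma^2/2) t + sigma B_t).
With mu = -8/5, sigma = sqrt(5), x_0 = 5/4, this gives:
  X_t = 5/4 * exp((-41/10) * t + (sqrt(5)) * B_t).
Since sigma*B_t ~ Normal(0, sigma^2 t), E[exp(sigma*B_t)] = exp(sigma^2 t / 2); so E[X_t] = x_0 * exp((mu - sigma^2/2) t) * exp(sigma^2 t / 2) = x_0 * exp(mu t) = 5*exp(-8*t/5)/4.
Var(X_t) = E[X_t^2] - (E[X_t])^2 = x_0^2 * exp(2 mu t) * (exp(sigma^2 t) - 1) = (25*exp(5*t) - 25)*exp(-16*t/5)/16.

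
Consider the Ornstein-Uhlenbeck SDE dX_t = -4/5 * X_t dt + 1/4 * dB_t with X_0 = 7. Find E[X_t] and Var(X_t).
E[X_t] = 7*exp(-4*t/5); Var(X_t) = 5/128 - 5*exp(-8*t/5)/128

The OU SDE dX = -theta X dt + sigma dB admits the integrating factor exp(theta t): d(exp(theta t) X_t) = sigma exp(theta t) dB_t. Integrating from 0 to t:
  X_t = x_0 * exp(-theta t) + sigma * int_0^t exp(-theta (t-s)) dB_s.
The Itô integral has mean 0 and (by the Itô isometry) variance sigma^2 * int_0^t exp(-2 theta (t - s)) ds = sigma^2 * (1 - exp(-2 theta t)) / (2 theta).
With theta = 4/5, sigma = 1/4, x_0 = 7:
  E[X_t] = 7 * exp(-4/5 t) = 7*exp(-4*t/5)
  Var(X_t) = (1/4)^2 * (1 - exp(-2*4/5 t)) / (2 * 4/5) = 5/128 - 5*exp(-8*t/5)/128.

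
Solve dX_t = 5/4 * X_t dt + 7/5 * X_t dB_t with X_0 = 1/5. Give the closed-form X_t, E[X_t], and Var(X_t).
X_t = 1/5 * exp((27/100) t + (7/5) B_t); E[X_t] = exp(5*t/4)/5; Var(X_t) = (exp(49*t/25) - 1)*exp(5*t/2)/25

For GBM dX = mu X dt + sigma X dB with X_0 = x_0, apply Itô to Y = log X: dY = (mu - sigma^2/2) dt + sigma dB, so Y_t = log(x_0) + (mu - sigma^2/2) t + sigma B_t and hence X_t = x_0 * exp((mu - sigma^2/2) t + sigma B_t).
With mu = 5/4, sigma = 7/5, x_0 = 1/5, this gives:
  X_t = 1/5 * exp((27/100) * t + (7/5) * B_t).
Since sigma*B_t ~ Normal(0, sigma^2 t), E[exp(sigma*B_t)] = exp(sigma^2 t / 2); so E[X_t] = x_0 * exp((mu - sigma^2/2) t) * exp(sigma^2 t / 2) = x_0 * exp(mu t) = exp(5*t/4)/5.
Var(X_t) = E[X_t^2] - (E[X_t])^2 = x_0^2 * exp(2 mu t) * (exp(sigma^2 t) - 1) = (exp(49*t/25) - 1)*exp(5*t/2)/25.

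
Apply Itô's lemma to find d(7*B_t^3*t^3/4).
d(7*B_t^3*t^3/4) = (21*B_t*t^2*(B_t^2 + t)/4) dt + (21*B_t^2*t^3/4) dB_t

Itô's formula for f(t, x): d f(t, B_t) = (f_t + (1/2) f_xx) dt + f_x dB_t. Compute partials of f(t, x) = 7*t^3*x^3/4:
  f_t(t,x)  = 21*t^2*x^3/4
  f_x(t,x)  = 21*t^3*x^2/4
  f_xx(t,x) = 21*t^3*x/2
Assemble drift = f_t + (1/2) f_xx = 21*t^2*x*(t + x^2)/4 and diffusion = f_x = 21*t^3*x^2/4. Substituting x = B_t:
  d(7*B_t^3*t^3/4) = (21*B_t*t^2*(B_t^2 + t)/4) dt + (21*B_t^2*t^3/4) dB_t.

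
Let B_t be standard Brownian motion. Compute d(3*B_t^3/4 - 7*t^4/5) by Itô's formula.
d(3*B_t^3/4 - 7*t^4/5) = (9*B_t/4 - 28*t^3/5) dt + (9*B_t^2/4) dB_t

Itô's formula for f(t, x): d f(t, B_t) = (f_t + (1/2) f_xx) dt + f_x dB_t. Compute partials of f(t, x) = -7*t^4/5 + 3*x^3/4:
  f_t(t,x)  = -28*t^3/5
  f_x(t,x)  = 9*x^2/4
  f_xx(t,x) = 9*x/2
Assemble drift = f_t + (1/2) f_xx = -28*t^3/5 + 9*x/4 and diffusion = f_x = 9*x^2/4. Substituting x = B_t:
  d(3*B_t^3/4 - 7*t^4/5) = (9*B_t/4 - 28*t^3/5) dt + (9*B_t^2/4) dB_t.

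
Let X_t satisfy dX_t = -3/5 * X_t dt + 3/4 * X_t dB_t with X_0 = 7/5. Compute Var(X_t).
Var(X_t) = (49*exp(9*t/16) - 49)*exp(-6*t/5)/25

For GBM dX = mu X dt + sigma X dB with X_0 = x_0, apply Itô to Y = log X: dY = (mu - sigma^2/2) dt + sigma dB, so Y_t = log(x_0) + (mu - sigma^2/2) t + sigma B_t and hence X_t = x_0 * exp((mu - sigma^2/2) t + sigma B_t).
With mu = -3/5, sigma = 3/4, x_0 = 7/5, this gives:
  X_t = 7/5 * exp((-141/160) * t + (3/4) * B_t).
Since sigma*B_t ~ Normal(0, sigma^2 t), E[exp(sigma*B_t)] = exp(sigma^2 t / 2); so E[X_t] = x_0 * exp((mu - sigma^2/2) t) * exp(sigma^2 t / 2) = x_0 * exp(mu t) = 7*exp(-3*t/5)/5.
Var(X_t) = E[X_t^2] - (E[X_t])^2 = x_0^2 * exp(2 mu t) * (exp(sigma^2 t) - 1) = (49*exp(9*t/16) - 49)*exp(-6*t/5)/25.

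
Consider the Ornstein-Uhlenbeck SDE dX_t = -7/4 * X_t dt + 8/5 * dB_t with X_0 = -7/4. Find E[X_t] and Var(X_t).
E[X_t] = -7*exp(-7*t/4)/4; Var(X_t) = 128/175 - 128*exp(-7*t/2)/175

The OU SDE dX = -theta X dt + sigma dB admits the integrating factor exp(theta t): d(exp(theta t) X_t) = sigma exp(theta t) dB_t. Integrating from 0 to t:
  X_t = x_0 * exp(-theta t) + sigma * int_0^t exp(-theta (t-s)) dB_s.
The Itô integral has mean 0 and (by the Itô isometry) variance sigma^2 * int_0^t exp(-2 theta (t - s)) ds = sigma^2 * (1 - exp(-2 theta t)) / (2 theta).
With theta = 7/4, sigma = 8/5, x_0 = -7/4:
  E[X_t] = -7/4 * exp(-7/4 t) = -7*exp(-7*t/4)/4
  Var(X_t) = (8/5)^2 * (1 - exp(-2*7/4 t)) / (2 * 7/4) = 128/175 - 128*exp(-7*t/2)/175.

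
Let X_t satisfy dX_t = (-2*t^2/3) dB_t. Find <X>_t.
<X>_t = 4*t^5/45

For an Itô process dX_t = a(t) dt + b(t) dB_t, the quadratic variation is <X>_t = int_0^t b(s)^2 ds (the drift term does not contribute). Here b(s) = -2*s^2/3, so
  b(s)^2 = 4*s^4/9.
Integrating from 0 to t:
  <X>_t = int_0^t (4*s^4/9) ds = 4*t^5/45.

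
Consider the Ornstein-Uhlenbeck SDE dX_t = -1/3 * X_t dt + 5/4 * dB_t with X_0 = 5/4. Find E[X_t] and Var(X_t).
E[X_t] = 5*exp(-t/3)/4; Var(X_t) = 75/32 - 75*exp(-2*t/3)/32

The OU SDE dX = -theta X dt + sigma dB admits the integrating factor exp(theta t): d(exp(theta t) X_t) = sigma exp(theta t) dB_t. Integrating from 0 to t:
  X_t = x_0 * exp(-theta t) + sigma * int_0^t exp(-theta (t-s)) dB_s.
The Itô integral has mean 0 and (by the Itô isometry) variance sigma^2 * int_0^t exp(-2 theta (t - s)) ds = sigma^2 * (1 - exp(-2 theta t)) / (2 theta).
With theta = 1/3, sigma = 5/4, x_0 = 5/4:
  E[X_t] = 5/4 * exp(-1/3 t) = 5*exp(-t/3)/4
  Var(X_t) = (5/4)^2 * (1 - exp(-2*1/3 t)) / (2 * 1/3) = 75/32 - 75*exp(-2*t/3)/32.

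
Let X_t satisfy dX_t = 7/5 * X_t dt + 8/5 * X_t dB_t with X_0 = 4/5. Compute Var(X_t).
Var(X_t) = 16*(exp(64*t/25) - 1)*exp(14*t/5)/25

For GBM dX = mu X dt + sigma X dB with X_0 = x_0, apply Itô to Y = log X: dY = (mu - sigma^2/2) dt + sigma dB, so Y_t = log(x_0) + (mu - sigma^2/2) t + sigma B_t and hence X_t = x_0 * exp((mu - sigma^2/2) t + sigma B_t).
With mu = 7/5, sigma = 8/5, x_0 = 4/5, this gives:
  X_t = 4/5 * exp((3/25) * t + (8/5) * B_t).
Since sigma*B_t ~ Normal(0, sigma^2 t), E[exp(sigma*B_t)] = exp(sigma^2 t / 2); so E[X_t] = x_0 * exp((mu - sigma^2/2) t) * exp(sigma^2 t / 2) = x_0 * exp(mu t) = 4*exp(7*t/5)/5.
Var(X_t) = E[X_t^2] - (E[X_t])^2 = x_0^2 * exp(2 mu t) * (exp(sigma^2 t) - 1) = 16*(exp(64*t/25) - 1)*exp(14*t/5)/25.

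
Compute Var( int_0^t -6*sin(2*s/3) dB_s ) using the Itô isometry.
Var = 18*t - 27*sin(4*t/3)/2

The Itô integral of a deterministic integrand f(s) has mean 0 because each increment f(s) * (B_{s+ds} - B_s) has mean 0. By the Itô isometry:
  Var( int_0^t f(s) dB_s ) = E[ (int_0^t f(s) dB_s)^2 ] = int_0^t f(s)^2 ds.
Here f(s) = -6*sin(2*s/3), so f(s)^2 = 36*sin(2*s/3)^2. Integrate:
  int_0^t (36*sin(2*s/3)^2) ds = 18*t - 27*sin(4*t/3)/2.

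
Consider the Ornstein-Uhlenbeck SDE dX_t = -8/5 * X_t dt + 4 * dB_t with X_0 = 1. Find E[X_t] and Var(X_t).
E[X_t] = exp(-8*t/5); Var(X_t) = 5 - 5*exp(-16*t/5)

The OU SDE dX = -theta X dt + sigma dB admits the integrating factor exp(theta t): d(exp(theta t) X_t) = sigma exp(theta t) dB_t. Integrating from 0 to t:
  X_t = x_0 * exp(-theta t) + sigma * int_0^t exp(-theta (t-s)) dB_s.
The Itô integral has mean 0 and (by the Itô isometry) variance sigma^2 * int_0^t exp(-2 theta (t - s)) ds = sigma^2 * (1 - exp(-2 theta t)) / (2 theta).
With theta = 8/5, sigma = 4, x_0 = 1:
  E[X_t] = 1 * exp(-8/5 t) = exp(-8*t/5)
  Var(X_t) = (4)^2 * (1 - exp(-2*8/5 t)) / (2 * 8/5) = 5 - 5*exp(-16*t/5).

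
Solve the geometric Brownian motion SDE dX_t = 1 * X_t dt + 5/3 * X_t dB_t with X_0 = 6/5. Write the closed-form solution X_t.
X_t = 6/5 * exp((-7/18) * t + (5/3) * B_t)

For GBM dX = mu X dt + sigma X dB with X_0 = x_0, apply Itô to Y = log X: dY = (mu - sigma^2/2) dt + sigma dB, so Y_t = log(x_0) + (mu - sigma^2/2) t + sigma B_t and hence X_t = x_0 * exp((mu - sigma^2/2) t + sigma B_t).
With mu = 1, sigma = 5/3, x_0 = 6/5, this gives:
  X_t = 6/5 * exp((-7/18) * t + (5/3) * B_t).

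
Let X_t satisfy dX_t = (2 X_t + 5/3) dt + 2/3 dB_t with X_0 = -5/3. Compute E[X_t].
E[X_t] = -5*exp(2*t)/6 - 5/6

Taking expectations and using E[dB_t] = 0, the mean m(t) = E[X_t] satisfies the ODE m'(t) = a m(t) + b with m(0) = x_0. With a = 2, b = 5/3, x_0 = -5/3, the solution is
  m(t) = x_0 * exp(a t) + (b/a) * (exp(a t) - 1)
       = (-5/3) * exp(2 t) + ((5/3)/2) * (exp(2 t) - 1)
       = -5*exp(2*t)/6 - 5/6.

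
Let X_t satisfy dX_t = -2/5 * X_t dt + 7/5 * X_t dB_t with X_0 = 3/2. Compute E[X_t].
E[X_t] = 3*exp(-2*t/5)/2

For GBM dX = mu X dt + sigma X dB with X_0 = x_0, apply Itô to Y = log X: dY = (mu - sigma^2/2) dt + sigma dB, so Y_t = log(x_0) + (mu - sigma^2/2) t + sigma B_t and hence X_t = x_0 * exp((mu - sigma^2/2) t + sigma B_t).
With mu = -2/5, sigma = 7/5, x_0 = 3/2, this gives:
  X_t = 3/2 * exp((-69/50) * t + (7/5) * B_t).
Since sigma*B_t ~ Normal(0, sigma^2 t), E[exp(sigma*B_t)] = exp(sigma^2 t / 2); so E[X_t] = x_0 * exp((mu - sigma^2/2) t) * exp(sigma^2 t / 2) = x_0 * exp(mu t) = 3*exp(-2*t/5)/2.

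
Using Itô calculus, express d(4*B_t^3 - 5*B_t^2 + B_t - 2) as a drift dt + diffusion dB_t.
d(4*B_t^3 - 5*B_t^2 + B_t - 2) = (12*B_t - 5) dt + (12*B_t^2 - 10*B_t + 1) dB_t

Itô's formula for f(B_t) gives d f(B_t) = f'(B_t) dB_t + (1/2) f''(B_t) dt. Compute derivatives of f(x) = 4*x^3 - 5*x^2 + x - 2:
  f'(x)  = 12*x^2 - 10*x + 1
  f''(x) = 24*x - 10
Substitute x = B_t and multiply the f'' term by 1/2:
  drift     = (1/2) * (24*x - 10) evaluated at B_t = 12*B_t - 5
  diffusion = (12*x^2 - 10*x + 1) evaluated at B_t = 12*B_t^2 - 10*B_t + 1
Therefore d(4*B_t^3 - 5*B_t^2 + B_t - 2) = (12*B_t - 5) dt + (12*B_t^2 - 10*B_t + 1) dB_t.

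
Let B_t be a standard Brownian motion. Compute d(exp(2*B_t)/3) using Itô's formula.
d(exp(2*B_t)/3) = (2*exp(2*B_t)/3) dt + (2*exp(2*B_t)/3) dB_t

Itô's formula for f(B_t) gives d f(B_t) = f'(B_t) dB_t + (1/2) f''(B_t) dt. Compute derivatives of f(x) = exp(2*x)/3:
  f'(x)  = 2*exp(2*x)/3
  f''(x) = 4*exp(2*x)/3
Substitute x = B_t and multiply the f'' term by 1/2:
  drift     = (1/2) * (4*exp(2*x)/3) evaluated at B_t = 2*exp(2*B_t)/3
  diffusion = (2*exp(2*x)/3) evaluated at B_t = 2*exp(2*B_t)/3
Therefore d(exp(2*B_t)/3) = (2*exp(2*B_t)/3) dt + (2*exp(2*B_t)/3) dB_t.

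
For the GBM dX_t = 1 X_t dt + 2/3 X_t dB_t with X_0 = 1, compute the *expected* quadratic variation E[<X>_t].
E[<X>_t] = 2*exp(22*t/9)/11 - 2/11

<X>_t = int_0^t ((2/3) * X_s)^2 ds. Taking expectation inside the integral: E[<X>_t] = (2/3)^2 * int_0^t E[X_s^2] ds. For GBM, E[X_s^2] = x_0^2 * exp((2 mu + sigma^2) s). Integrating:
  E[<X>_t] = (2/3)^2 * 1^2 * (exp((2*1 + (2/3)^2) t) - 1) / (2*1 + (2/3)^2)
           = (2/3)^2 * 1^2 * (exp((22/9) t) - 1) / (22/9) = 2*exp(22*t/9)/11 - 2/11.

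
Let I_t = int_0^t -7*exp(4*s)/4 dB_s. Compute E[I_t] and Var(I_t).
E[I_t] = 0; Var(I_t) = 49*exp(8*t)/128 - 49/128

The Itô integral of a deterministic integrand f(s) has mean 0 because each increment f(s) * (B_{s+ds} - B_s) has mean 0. By the Itô isometry:
  Var( int_0^t f(s) dB_s ) = E[ (int_0^t f(s) dB_s)^2 ] = int_0^t f(s)^2 ds.
Here f(s) = -7*exp(4*s)/4, so f(s)^2 = 49*exp(8*s)/16. Integrate:
  int_0^t (49*exp(8*s)/16) ds = 49*exp(8*t)/128 - 49/128.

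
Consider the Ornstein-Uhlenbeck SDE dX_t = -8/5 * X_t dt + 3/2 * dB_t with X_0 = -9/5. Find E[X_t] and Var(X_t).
E[X_t] = -9*exp(-8*t/5)/5; Var(X_t) = 45/64 - 45*exp(-16*t/5)/64

The OU SDE dX = -theta X dt + sigma dB admits the integrating factor exp(theta t): d(exp(theta t) X_t) = sigma exp(theta t) dB_t. Integrating from 0 to t:
  X_t = x_0 * exp(-theta t) + sigma * int_0^t exp(-theta (t-s)) dB_s.
The Itô integral has mean 0 and (by the Itô isometry) variance sigma^2 * int_0^t exp(-2 theta (t - s)) ds = sigma^2 * (1 - exp(-2 theta t)) / (2 theta).
With theta = 8/5, sigma = 3/2, x_0 = -9/5:
  E[X_t] = -9/5 * exp(-8/5 t) = -9*exp(-8*t/5)/5
  Var(X_t) = (3/2)^2 * (1 - exp(-2*8/5 t)) / (2 * 8/5) = 45/64 - 45*exp(-16*t/5)/64.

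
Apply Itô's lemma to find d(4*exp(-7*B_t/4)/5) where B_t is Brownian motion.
d(4*exp(-7*B_t/4)/5) = (49*exp(-7*B_t/4)/40) dt + (-7*exp(-7*B_t/4)/5) dB_t

Itô's formula for f(B_t) gives d f(B_t) = f'(B_t) dB_t + (1/2) f''(B_t) dt. Compute derivatives of f(x) = 4*exp(-7*x/4)/5:
  f'(x)  = -7*exp(-7*x/4)/5
  f''(x) = 49*exp(-7*x/4)/20
Substitute x = B_t and multiply the f'' term by 1/2:
  drift     = (1/2) * (49*exp(-7*x/4)/20) evaluated at B_t = 49*exp(-7*B_t/4)/40
  diffusion = (-7*exp(-7*x/4)/5) evaluated at B_t = -7*exp(-7*B_t/4)/5
Therefore d(4*exp(-7*B_t/4)/5) = (49*exp(-7*B_t/4)/40) dt + (-7*exp(-7*B_t/4)/5) dB_t.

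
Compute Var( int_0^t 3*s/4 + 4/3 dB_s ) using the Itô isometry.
Var = t*(27*t^2 + 144*t + 256)/144

The Itô integral of a deterministic integrand f(s) has mean 0 because each increment f(s) * (B_{s+ds} - B_s) has mean 0. By the Itô isometry:
  Var( int_0^t f(s) dB_s ) = E[ (int_0^t f(s) dB_s)^2 ] = int_0^t f(s)^2 ds.
Here f(s) = 3*s/4 + 4/3, so f(s)^2 = (9*s + 16)^2/144. Integrate:
  int_0^t ((9*s + 16)^2/144) ds = t*(27*t^2 + 144*t + 256)/144.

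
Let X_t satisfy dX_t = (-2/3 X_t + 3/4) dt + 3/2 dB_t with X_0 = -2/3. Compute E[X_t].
E[X_t] = 9/8 - 43*exp(-2*t/3)/24

Taking expectations and using E[dB_t] = 0, the mean m(t) = E[X_t] satisfies the ODE m'(t) = a m(t) + b with m(0) = x_0. With a = -2/3, b = 3/4, x_0 = -2/3, the solution is
  m(t) = x_0 * exp(a t) + (b/a) * (exp(a t) - 1)
       = (-2/3) * exp((-2/3) t) + ((3/4)/(-2/3)) * (exp((-2/3) t) - 1)
       = 9/8 - 43*exp(-2*t/3)/24.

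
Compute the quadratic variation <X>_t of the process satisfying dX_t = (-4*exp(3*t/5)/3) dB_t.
<X>_t = 40*exp(6*t/5)/27 - 40/27

For an Itô process dX_t = a(t) dt + b(t) dB_t, the quadratic variation is <X>_t = int_0^t b(s)^2 ds (the drift term does not contribute). Here b(s) = -4*exp(3*s/5)/3, so
  b(s)^2 = 16*exp(6*s/5)/9.
Integrating from 0 to t:
  <X>_t = int_0^t (16*exp(6*s/5)/9) ds = 40*exp(6*t/5)/27 - 40/27.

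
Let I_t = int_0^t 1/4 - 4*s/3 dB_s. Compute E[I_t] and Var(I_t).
E[I_t] = 0; Var(I_t) = t*(256*t^2 - 144*t + 27)/432

The Itô integral of a deterministic integrand f(s) has mean 0 because each increment f(s) * (B_{s+ds} - B_s) has mean 0. By the Itô isometry:
  Var( int_0^t f(s) dB_s ) = E[ (int_0^t f(s) dB_s)^2 ] = int_0^t f(s)^2 ds.
Here f(s) = 1/4 - 4*s/3, so f(s)^2 = (16*s - 3)^2/144. Integrate:
  int_0^t ((16*s - 3)^2/144) ds = t*(256*t^2 - 144*t + 27)/432.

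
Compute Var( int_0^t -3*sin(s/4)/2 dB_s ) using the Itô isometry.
Var = 9*t/8 - 9*sin(t/2)/4

The Itô integral of a deterministic integrand f(s) has mean 0 because each increment f(s) * (B_{s+ds} - B_s) has mean 0. By the Itô isometry:
  Var( int_0^t f(s) dB_s ) = E[ (int_0^t f(s) dB_s)^2 ] = int_0^t f(s)^2 ds.
Here f(s) = -3*sin(s/4)/2, so f(s)^2 = 9*sin(s/4)^2/4. Integrate:
  int_0^t (9*sin(s/4)^2/4) ds = 9*t/8 - 9*sin(t/2)/4.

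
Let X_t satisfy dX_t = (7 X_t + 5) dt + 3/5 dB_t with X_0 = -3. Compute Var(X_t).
Var(X_t) = 9*exp(14*t)/350 - 9/350

The variance V(t) = Var(X_t) satisfies V'(t) = 2 a V(t) + c^2 with V(0) = 0 (drift coefficient is linear in X, diffusion is constant). With a = 7, c = 3/5, the solution is
  V(t) = (c^2 / (2 a)) * (exp(2 a t) - 1)
       = ((3/5)^2 / (2*7)) * (exp(14 t) - 1)
       = 9*exp(14*t)/350 - 9/350.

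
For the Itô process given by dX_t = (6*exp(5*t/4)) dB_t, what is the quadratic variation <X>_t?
<X>_t = 72*exp(5*t/2)/5 - 72/5

For an Itô process dX_t = a(t) dt + b(t) dB_t, the quadratic variation is <X>_t = int_0^t b(s)^2 ds (the drift term does not contribute). Here b(s) = 6*exp(5*s/4), so
  b(s)^2 = 36*exp(5*s/2).
Integrating from 0 to t:
  <X>_t = int_0^t (36*exp(5*s/2)) ds = 72*exp(5*t/2)/5 - 72/5.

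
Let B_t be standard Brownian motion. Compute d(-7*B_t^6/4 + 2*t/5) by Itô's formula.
d(-7*B_t^6/4 + 2*t/5) = (2/5 - 105*B_t^4/4) dt + (-21*B_t^5/2) dB_t

Itô's formula for f(t, x): d f(t, B_t) = (f_t + (1/2) f_xx) dt + f_x dB_t. Compute partials of f(t, x) = 2*t/5 - 7*x^6/4:
  f_t(t,x)  = 2/5
  f_x(t,x)  = -21*x^5/2
  f_xx(t,x) = -105*x^4/2
Assemble drift = f_t + (1/2) f_xx = 2/5 - 105*x^4/4 and diffusion = f_x = -21*x^5/2. Substituting x = B_t:
  d(-7*B_t^6/4 + 2*t/5) = (2/5 - 105*B_t^4/4) dt + (-21*B_t^5/2) dB_t.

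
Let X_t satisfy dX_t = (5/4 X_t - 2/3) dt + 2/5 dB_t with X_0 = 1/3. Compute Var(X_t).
Var(X_t) = 8*exp(5*t/2)/125 - 8/125

The variance V(t) = Var(X_t) satisfies V'(t) = 2 a V(t) + c^2 with V(0) = 0 (drift coefficient is linear in X, diffusion is constant). With a = 5/4, c = 2/5, the solution is
  V(t) = (c^2 / (2 a)) * (exp(2 a t) - 1)
       = ((2/5)^2 / (2*(5/4))) * (exp((5/2) t) - 1)
       = 8*exp(5*t/2)/125 - 8/125.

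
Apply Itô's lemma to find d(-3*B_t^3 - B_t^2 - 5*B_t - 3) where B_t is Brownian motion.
d(-3*B_t^3 - B_t^2 - 5*B_t - 3) = (-9*B_t - 1) dt + (-9*B_t^2 - 2*B_t - 5) dB_t

Itô's formula for f(B_t) gives d f(B_t) = f'(B_t) dB_t + (1/2) f''(B_t) dt. Compute derivatives of f(x) = -3*x^3 - x^2 - 5*x - 3:
  f'(x)  = -9*x^2 - 2*x - 5
  f''(x) = -18*x - 2
Substitute x = B_t and multiply the f'' term by 1/2:
  drift     = (1/2) * (-18*x - 2) evaluated at B_t = -9*B_t - 1
  diffusion = (-9*x^2 - 2*x - 5) evaluated at B_t = -9*B_t^2 - 2*B_t - 5
Therefore d(-3*B_t^3 - B_t^2 - 5*B_t - 3) = (-9*B_t - 1) dt + (-9*B_t^2 - 2*B_t - 5) dB_t.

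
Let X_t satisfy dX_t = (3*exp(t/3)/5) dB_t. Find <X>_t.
<X>_t = 27*exp(2*t/3)/50 - 27/50

For an Itô process dX_t = a(t) dt + b(t) dB_t, the quadratic variation is <X>_t = int_0^t b(s)^2 ds (the drift term does not contribute). Here b(s) = 3*exp(s/3)/5, so
  b(s)^2 = 9*exp(2*s/3)/25.
Integrating from 0 to t:
  <X>_t = int_0^t (9*exp(2*s/3)/25) ds = 27*exp(2*t/3)/50 - 27/50.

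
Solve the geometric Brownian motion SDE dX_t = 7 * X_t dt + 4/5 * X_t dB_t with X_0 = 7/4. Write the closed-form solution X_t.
X_t = 7/4 * exp((167/25) * t + (4/5) * B_t)

For GBM dX = mu X dt + sigma X dB with X_0 = x_0, apply Itô to Y = log X: dY = (mu - sigma^2/2) dt + sigma dB, so Y_t = log(x_0) + (mu - sigma^2/2) t + sigma B_t and hence X_t = x_0 * exp((mu - sigma^2/2) t + sigma B_t).
With mu = 7, sigma = 4/5, x_0 = 7/4, this gives:
  X_t = 7/4 * exp((167/25) * t + (4/5) * B_t).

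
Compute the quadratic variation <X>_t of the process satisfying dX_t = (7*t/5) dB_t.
<X>_t = 49*t^3/75

For an Itô process dX_t = a(t) dt + b(t) dB_t, the quadratic variation is <X>_t = int_0^t b(s)^2 ds (the drift term does not contribute). Here b(s) = 7*s/5, so
  b(s)^2 = 49*s^2/25.
Integrating from 0 to t:
  <X>_t = int_0^t (49*s^2/25) ds = 49*t^3/75.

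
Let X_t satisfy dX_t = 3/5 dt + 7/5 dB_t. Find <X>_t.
<X>_t = 49*t/25

For an Itô process dX_t = a(t) dt + b(t) dB_t, the quadratic variation is <X>_t = int_0^t b(s)^2 ds (the drift term does not contribute). Here b(s) = 7/5, so
  b(s)^2 = 49/25.
Integrating from 0 to t:
  <X>_t = int_0^t (49/25) ds = 49*t/25.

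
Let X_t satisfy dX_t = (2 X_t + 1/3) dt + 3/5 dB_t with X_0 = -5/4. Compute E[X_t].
E[X_t] = -13*exp(2*t)/12 - 1/6

Taking expectations and using E[dB_t] = 0, the mean m(t) = E[X_t] satisfies the ODE m'(t) = a m(t) + b with m(0) = x_0. With a = 2, b = 1/3, x_0 = -5/4, the solution is
  m(t) = x_0 * exp(a t) + (b/a) * (exp(a t) - 1)
       = (-5/4) * exp(2 t) + ((1/3)/2) * (exp(2 t) - 1)
       = -13*exp(2*t)/12 - 1/6.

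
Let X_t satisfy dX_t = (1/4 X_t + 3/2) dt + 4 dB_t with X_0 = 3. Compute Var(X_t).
Var(X_t) = 32*exp(t/2) - 32

The variance V(t) = Var(X_t) satisfies V'(t) = 2 a V(t) + c^2 with V(0) = 0 (drift coefficient is linear in X, diffusion is constant). With a = 1/4, c = 4, the solution is
  V(t) = (c^2 / (2 a)) * (exp(2 a t) - 1)
       = (4^2 / (2*(1/4))) * (exp((1/2) t) - 1)
       = 32*exp(t/2) - 32.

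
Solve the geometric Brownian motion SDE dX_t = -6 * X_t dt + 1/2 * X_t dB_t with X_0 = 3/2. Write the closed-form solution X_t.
X_t = 3/2 * exp((-49/8) * t + (1/2) * B_t)

For GBM dX = mu X dt + sigma X dB with X_0 = x_0, apply Itô to Y = log X: dY = (mu - sigma^2/2) dt + sigma dB, so Y_t = log(x_0) + (mu - sigma^2/2) t + sigma B_t and hence X_t = x_0 * exp((mu - sigma^2/2) t + sigma B_t).
With mu = -6, sigma = 1/2, x_0 = 3/2, this gives:
  X_t = 3/2 * exp((-49/8) * t + (1/2) * B_t).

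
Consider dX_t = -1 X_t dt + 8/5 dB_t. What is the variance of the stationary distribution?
lim Var(X_t) = 32/25

The OU SDE dX = -theta X dt + sigma dB admits the integrating factor exp(theta t): d(exp(theta t) X_t) = sigma exp(theta t) dB_t. Integrating from 0 to t gives X_t = x_0 * exp(-theta t) + sigma * int_0^t exp(-theta (t-s)) dB_s for any initial x_0. The Itô integral has variance (by the Itô isometry) sigma^2 * int_0^t exp(-2 theta (t - s)) ds = sigma^2 * (1 - exp(-2 theta t)) / (2 theta), independent of x_0.
With theta = 1, sigma = 8/5:
  Var(X_t) = (8/5)^2 * (1 - exp(-2*1 t)) / (2 * 1) = 32/25 - 32*exp(-2*t)/25.
As t -> infinity, exp(-2*1 t) -> 0, so the stationary variance is sigma^2 / (2 theta) = 32/25.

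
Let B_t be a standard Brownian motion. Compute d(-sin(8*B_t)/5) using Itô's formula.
d(-sin(8*B_t)/5) = (32*sin(8*B_t)/5) dt + (-8*cos(8*B_t)/5) dB_t

Itô's formula for f(B_t) gives d f(B_t) = f'(B_t) dB_t + (1/2) f''(B_t) dt. Compute derivatives of f(x) = -sin(8*x)/5:
  f'(x)  = -8*cos(8*x)/5
  f''(x) = 64*sin(8*x)/5
Substitute x = B_t and multiply the f'' term by 1/2:
  drift     = (1/2) * (64*sin(8*x)/5) evaluated at B_t = 32*sin(8*B_t)/5
  diffusion = (-8*cos(8*x)/5) evaluated at B_t = -8*cos(8*B_t)/5
Therefore d(-sin(8*B_t)/5) = (32*sin(8*B_t)/5) dt + (-8*cos(8*B_t)/5) dB_t.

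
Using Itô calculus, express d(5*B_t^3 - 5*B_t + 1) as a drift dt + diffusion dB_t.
d(5*B_t^3 - 5*B_t + 1) = (15*B_t) dt + (15*B_t^2 - 5) dB_t

Itô's formula for f(B_t) gives d f(B_t) = f'(B_t) dB_t + (1/2) f''(B_t) dt. Compute derivatives of f(x) = 5*x^3 - 5*x + 1:
  f'(x)  = 15*x^2 - 5
  f''(x) = 30*x
Substitute x = B_t and multiply the f'' term by 1/2:
  drift     = (1/2) * (30*x) evaluated at B_t = 15*B_t
  diffusion = (15*x^2 - 5) evaluated at B_t = 15*B_t^2 - 5
Therefore d(5*B_t^3 - 5*B_t + 1) = (15*B_t) dt + (15*B_t^2 - 5) dB_t.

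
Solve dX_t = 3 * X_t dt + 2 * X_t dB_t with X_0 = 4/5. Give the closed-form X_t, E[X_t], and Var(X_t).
X_t = 4/5 * exp((1) t + (2) B_t); E[X_t] = 4*exp(3*t)/5; Var(X_t) = 16*(exp(4*t) - 1)*exp(6*t)/25

For GBM dX = mu X dt + sigma X dB with X_0 = x_0, apply Itô to Y = log X: dY = (mu - sigma^2/2) dt + sigma dB, so Y_t = log(x_0) + (mu - sigma^2/2) t + sigma B_t and hence X_t = x_0 * exp((mu - sigma^2/2) t + sigma B_t).
With mu = 3, sigma = 2, x_0 = 4/5, this gives:
  X_t = 4/5 * exp((1) * t + (2) * B_t).
Since sigma*B_t ~ Normal(0, sigma^2 t), E[exp(sigma*B_t)] = exp(sigma^2 t / 2); so E[X_t] = x_0 * exp((mu - sigma^2/2) t) * exp(sigma^2 t / 2) = x_0 * exp(mu t) = 4*exp(3*t)/5.
Var(X_t) = E[X_t^2] - (E[X_t])^2 = x_0^2 * exp(2 mu t) * (exp(sigma^2 t) - 1) = 16*(exp(4*t) - 1)*exp(6*t)/25.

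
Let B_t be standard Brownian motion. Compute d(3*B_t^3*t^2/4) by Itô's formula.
d(3*B_t^3*t^2/4) = (3*B_t*t*(2*B_t^2 + 3*t)/4) dt + (9*B_t^2*t^2/4) dB_t

Itô's formula for f(t, x): d f(t, B_t) = (f_t + (1/2) f_xx) dt + f_x dB_t. Compute partials of f(t, x) = 3*t^2*x^3/4:
  f_t(t,x)  = 3*t*x^3/2
  f_x(t,x)  = 9*t^2*x^2/4
  f_xx(t,x) = 9*t^2*x/2
Assemble drift = f_t + (1/2) f_xx = 3*t*x*(3*t + 2*x^2)/4 and diffusion = f_x = 9*t^2*x^2/4. Substituting x = B_t:
  d(3*B_t^3*t^2/4) = (3*B_t*t*(2*B_t^2 + 3*t)/4) dt + (9*B_t^2*t^2/4) dB_t.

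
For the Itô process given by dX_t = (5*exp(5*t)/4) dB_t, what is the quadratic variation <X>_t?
<X>_t = 5*exp(10*t)/32 - 5/32

For an Itô process dX_t = a(t) dt + b(t) dB_t, the quadratic variation is <X>_t = int_0^t b(s)^2 ds (the drift term does not contribute). Here b(s) = 5*exp(5*s)/4, so
  b(s)^2 = 25*exp(10*s)/16.
Integrating from 0 to t:
  <X>_t = int_0^t (25*exp(10*s)/16) ds = 5*exp(10*t)/32 - 5/32.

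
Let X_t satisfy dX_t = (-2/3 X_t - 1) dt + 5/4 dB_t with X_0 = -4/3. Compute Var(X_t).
Var(X_t) = 75/64 - 75*exp(-4*t/3)/64

The variance V(t) = Var(X_t) satisfies V'(t) = 2 a V(t) + c^2 with V(0) = 0 (drift coefficient is linear in X, diffusion is constant). With a = -2/3, c = 5/4, the solution is
  V(t) = (c^2 / (2 a)) * (exp(2 a t) - 1)
       = ((5/4)^2 / (2*(-2/3))) * (exp((-4/3) t) - 1)
       = 75/64 - 75*exp(-4*t/3)/64.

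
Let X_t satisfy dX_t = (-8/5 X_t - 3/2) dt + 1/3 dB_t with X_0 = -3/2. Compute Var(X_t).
Var(X_t) = 5/144 - 5*exp(-16*t/5)/144

The variance V(t) = Var(X_t) satisfies V'(t) = 2 a V(t) + c^2 with V(0) = 0 (drift coefficient is linear in X, diffusion is constant). With a = -8/5, c = 1/3, the solution is
  V(t) = (c^2 / (2 a)) * (exp(2 a t) - 1)
       = ((1/3)^2 / (2*(-8/5))) * (exp((-16/5) t) - 1)
       = 5/144 - 5*exp(-16*t/5)/144.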